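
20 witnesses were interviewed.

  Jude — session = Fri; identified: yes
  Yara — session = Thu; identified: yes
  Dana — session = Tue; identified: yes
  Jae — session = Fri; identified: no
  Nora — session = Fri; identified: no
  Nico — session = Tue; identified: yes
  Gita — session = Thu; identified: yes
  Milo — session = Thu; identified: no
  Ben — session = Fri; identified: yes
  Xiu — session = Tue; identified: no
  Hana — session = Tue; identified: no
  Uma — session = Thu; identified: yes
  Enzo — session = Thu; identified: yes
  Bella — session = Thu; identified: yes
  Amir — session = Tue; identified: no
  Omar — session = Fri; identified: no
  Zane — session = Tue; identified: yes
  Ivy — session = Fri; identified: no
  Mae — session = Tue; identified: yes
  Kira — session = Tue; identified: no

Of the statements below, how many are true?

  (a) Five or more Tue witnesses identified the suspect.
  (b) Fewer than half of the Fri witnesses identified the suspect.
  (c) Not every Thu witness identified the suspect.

(a) Tue: |A| = 8, |A ∩ B| = 4; needs |A ∩ B| ≥ 5 — false.
(b) Fri: |A| = 6, |A ∩ B| = 2; needs |A ∩ B| < |A ∖ B| — true.
(c) Thu: |A| = 6, |A ∩ B| = 5; needs A ⊄ B (|A ∖ B| ≥ 1) — true.

2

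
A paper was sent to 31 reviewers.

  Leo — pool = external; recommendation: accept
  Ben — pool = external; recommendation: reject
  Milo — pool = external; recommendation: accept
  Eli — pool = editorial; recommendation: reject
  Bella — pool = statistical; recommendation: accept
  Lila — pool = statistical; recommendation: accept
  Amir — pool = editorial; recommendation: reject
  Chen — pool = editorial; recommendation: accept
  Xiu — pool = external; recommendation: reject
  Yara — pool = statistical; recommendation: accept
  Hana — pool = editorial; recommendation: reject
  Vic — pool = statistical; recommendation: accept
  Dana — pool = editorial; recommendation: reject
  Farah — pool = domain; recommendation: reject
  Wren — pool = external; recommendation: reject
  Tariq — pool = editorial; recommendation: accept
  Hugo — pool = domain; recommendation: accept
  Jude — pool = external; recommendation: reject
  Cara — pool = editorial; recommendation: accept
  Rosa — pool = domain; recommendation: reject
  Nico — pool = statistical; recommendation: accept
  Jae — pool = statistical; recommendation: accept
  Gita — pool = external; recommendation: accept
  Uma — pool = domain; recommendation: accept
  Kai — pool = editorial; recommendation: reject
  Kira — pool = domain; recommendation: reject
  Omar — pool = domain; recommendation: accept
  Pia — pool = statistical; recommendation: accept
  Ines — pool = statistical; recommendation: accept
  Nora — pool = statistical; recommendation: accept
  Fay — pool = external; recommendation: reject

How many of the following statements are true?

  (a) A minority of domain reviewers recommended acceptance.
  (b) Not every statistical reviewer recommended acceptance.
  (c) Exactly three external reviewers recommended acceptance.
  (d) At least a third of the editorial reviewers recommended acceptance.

2

(a) domain: |A| = 6, |A ∩ B| = 3; needs |A ∩ B| < |A ∖ B| — false.
(b) statistical: |A| = 9, |A ∩ B| = 9; needs A ⊄ B (|A ∖ B| ≥ 1) — false.
(c) external: |A| = 8, |A ∩ B| = 3; needs |A ∩ B| = 3 — true.
(d) editorial: |A| = 8, |A ∩ B| = 3; needs |A ∩ B| / |A| ≥ 1/3 — true.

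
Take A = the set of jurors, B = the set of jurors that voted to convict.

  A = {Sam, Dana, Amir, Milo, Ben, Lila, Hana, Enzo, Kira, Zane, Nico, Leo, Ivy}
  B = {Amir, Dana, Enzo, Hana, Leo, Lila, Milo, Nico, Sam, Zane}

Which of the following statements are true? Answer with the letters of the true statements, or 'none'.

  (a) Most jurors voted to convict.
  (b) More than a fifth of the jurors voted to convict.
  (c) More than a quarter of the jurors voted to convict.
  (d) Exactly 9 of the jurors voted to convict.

(a), (b), (c)

|A| = 13, |A ∩ B| = 10, |A ∖ B| = 3.
(a) |A ∩ B| > |A ∖ B|: holds.
(b) |A ∩ B| / |A| > 1/5: holds.
(c) |A ∩ B| / |A| > 1/4: holds.
(d) |A ∩ B| = 9: fails.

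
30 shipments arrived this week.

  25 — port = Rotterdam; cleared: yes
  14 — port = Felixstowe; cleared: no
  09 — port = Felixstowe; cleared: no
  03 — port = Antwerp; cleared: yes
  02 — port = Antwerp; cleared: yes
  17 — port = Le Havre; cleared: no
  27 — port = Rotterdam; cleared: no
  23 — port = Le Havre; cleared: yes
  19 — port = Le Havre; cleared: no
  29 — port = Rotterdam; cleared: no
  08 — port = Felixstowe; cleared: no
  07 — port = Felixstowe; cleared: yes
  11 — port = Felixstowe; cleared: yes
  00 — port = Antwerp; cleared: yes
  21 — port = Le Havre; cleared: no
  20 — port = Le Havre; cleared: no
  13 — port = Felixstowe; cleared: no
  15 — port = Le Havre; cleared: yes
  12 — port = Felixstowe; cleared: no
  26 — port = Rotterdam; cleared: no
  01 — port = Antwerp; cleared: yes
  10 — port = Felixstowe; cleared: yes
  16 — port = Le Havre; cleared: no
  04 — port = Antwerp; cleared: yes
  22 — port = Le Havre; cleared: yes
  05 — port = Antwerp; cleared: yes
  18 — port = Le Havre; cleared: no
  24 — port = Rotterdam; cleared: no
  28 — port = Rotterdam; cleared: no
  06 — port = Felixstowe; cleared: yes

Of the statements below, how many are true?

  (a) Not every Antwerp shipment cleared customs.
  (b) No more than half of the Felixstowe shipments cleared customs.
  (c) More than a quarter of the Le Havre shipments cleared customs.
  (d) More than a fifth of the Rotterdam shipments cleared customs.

(a) Antwerp: |A| = 6, |A ∩ B| = 6; needs A ⊄ B (|A ∖ B| ≥ 1) — false.
(b) Felixstowe: |A| = 9, |A ∩ B| = 4; needs |A ∩ B| ≤ |A ∖ B| — true.
(c) Le Havre: |A| = 9, |A ∩ B| = 3; needs |A ∩ B| / |A| > 1/4 — true.
(d) Rotterdam: |A| = 6, |A ∩ B| = 1; needs |A ∩ B| / |A| > 1/5 — false.

2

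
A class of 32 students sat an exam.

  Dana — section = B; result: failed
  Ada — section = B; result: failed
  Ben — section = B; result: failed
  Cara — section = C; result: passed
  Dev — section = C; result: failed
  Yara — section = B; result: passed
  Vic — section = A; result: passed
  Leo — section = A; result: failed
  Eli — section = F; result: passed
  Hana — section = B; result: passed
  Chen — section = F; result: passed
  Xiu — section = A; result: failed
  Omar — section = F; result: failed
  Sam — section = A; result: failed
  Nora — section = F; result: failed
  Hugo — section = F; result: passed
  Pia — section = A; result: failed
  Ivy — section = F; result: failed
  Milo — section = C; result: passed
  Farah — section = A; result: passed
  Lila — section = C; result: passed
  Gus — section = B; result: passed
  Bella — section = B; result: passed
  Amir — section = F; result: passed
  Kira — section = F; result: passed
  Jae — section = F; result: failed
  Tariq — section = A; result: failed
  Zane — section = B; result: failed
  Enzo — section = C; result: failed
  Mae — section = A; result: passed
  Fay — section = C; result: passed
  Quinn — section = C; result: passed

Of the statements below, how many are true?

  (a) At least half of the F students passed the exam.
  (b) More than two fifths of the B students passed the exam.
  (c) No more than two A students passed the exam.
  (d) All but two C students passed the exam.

3

(a) F: |A| = 9, |A ∩ B| = 5; needs |A ∩ B| ≥ |A ∖ B| — true.
(b) B: |A| = 8, |A ∩ B| = 4; needs |A ∩ B| / |A| > 2/5 — true.
(c) A: |A| = 8, |A ∩ B| = 3; needs |A ∩ B| ≤ 2 — false.
(d) C: |A| = 7, |A ∩ B| = 5; needs |A ∖ B| = 2 — true.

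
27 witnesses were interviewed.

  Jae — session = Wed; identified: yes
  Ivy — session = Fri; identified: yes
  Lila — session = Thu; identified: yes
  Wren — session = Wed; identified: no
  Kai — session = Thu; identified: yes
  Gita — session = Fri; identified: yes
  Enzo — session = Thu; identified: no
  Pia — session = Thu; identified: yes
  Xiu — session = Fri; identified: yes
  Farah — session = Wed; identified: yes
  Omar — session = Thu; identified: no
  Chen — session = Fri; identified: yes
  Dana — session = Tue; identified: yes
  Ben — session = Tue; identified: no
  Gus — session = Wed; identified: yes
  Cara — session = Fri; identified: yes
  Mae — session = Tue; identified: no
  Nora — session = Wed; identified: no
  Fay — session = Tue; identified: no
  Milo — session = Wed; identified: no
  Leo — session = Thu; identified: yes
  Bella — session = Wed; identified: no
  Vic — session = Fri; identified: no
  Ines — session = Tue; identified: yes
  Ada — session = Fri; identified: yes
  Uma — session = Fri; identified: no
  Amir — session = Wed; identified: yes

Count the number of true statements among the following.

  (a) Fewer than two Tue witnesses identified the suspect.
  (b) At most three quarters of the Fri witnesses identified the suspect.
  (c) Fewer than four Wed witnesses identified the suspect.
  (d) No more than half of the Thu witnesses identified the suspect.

(a) Tue: |A| = 5, |A ∩ B| = 2; needs |A ∩ B| < 2 — false.
(b) Fri: |A| = 8, |A ∩ B| = 6; needs |A ∩ B| / |A| ≤ 3/4 — true.
(c) Wed: |A| = 8, |A ∩ B| = 4; needs |A ∩ B| < 4 — false.
(d) Thu: |A| = 6, |A ∩ B| = 4; needs |A ∩ B| ≤ |A ∖ B| — false.

1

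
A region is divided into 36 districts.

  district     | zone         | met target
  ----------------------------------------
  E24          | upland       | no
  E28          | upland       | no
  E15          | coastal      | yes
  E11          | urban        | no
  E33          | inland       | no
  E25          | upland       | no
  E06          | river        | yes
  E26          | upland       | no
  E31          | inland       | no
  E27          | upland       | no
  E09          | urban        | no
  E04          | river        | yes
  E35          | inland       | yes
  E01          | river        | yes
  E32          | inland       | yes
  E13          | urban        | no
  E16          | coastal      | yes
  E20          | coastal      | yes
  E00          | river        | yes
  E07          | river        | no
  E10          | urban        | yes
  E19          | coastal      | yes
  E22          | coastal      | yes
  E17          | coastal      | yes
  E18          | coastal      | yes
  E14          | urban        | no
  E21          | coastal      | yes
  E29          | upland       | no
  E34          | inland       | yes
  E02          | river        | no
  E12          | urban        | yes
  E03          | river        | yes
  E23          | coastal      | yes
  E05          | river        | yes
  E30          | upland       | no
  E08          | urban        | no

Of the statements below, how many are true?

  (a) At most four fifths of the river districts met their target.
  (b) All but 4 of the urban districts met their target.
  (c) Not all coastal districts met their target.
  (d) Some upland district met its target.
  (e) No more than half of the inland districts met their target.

1

(a) river: |A| = 8, |A ∩ B| = 6; needs |A ∩ B| / |A| ≤ 4/5 — true.
(b) urban: |A| = 7, |A ∩ B| = 2; needs |A ∖ B| = 4 — false.
(c) coastal: |A| = 9, |A ∩ B| = 9; needs A ⊄ B (|A ∖ B| ≥ 1) — false.
(d) upland: |A| = 7, |A ∩ B| = 0; needs A ∩ B ≠ ∅ (|A ∩ B| ≥ 1) — false.
(e) inland: |A| = 5, |A ∩ B| = 3; needs |A ∩ B| ≤ |A ∖ B| — false.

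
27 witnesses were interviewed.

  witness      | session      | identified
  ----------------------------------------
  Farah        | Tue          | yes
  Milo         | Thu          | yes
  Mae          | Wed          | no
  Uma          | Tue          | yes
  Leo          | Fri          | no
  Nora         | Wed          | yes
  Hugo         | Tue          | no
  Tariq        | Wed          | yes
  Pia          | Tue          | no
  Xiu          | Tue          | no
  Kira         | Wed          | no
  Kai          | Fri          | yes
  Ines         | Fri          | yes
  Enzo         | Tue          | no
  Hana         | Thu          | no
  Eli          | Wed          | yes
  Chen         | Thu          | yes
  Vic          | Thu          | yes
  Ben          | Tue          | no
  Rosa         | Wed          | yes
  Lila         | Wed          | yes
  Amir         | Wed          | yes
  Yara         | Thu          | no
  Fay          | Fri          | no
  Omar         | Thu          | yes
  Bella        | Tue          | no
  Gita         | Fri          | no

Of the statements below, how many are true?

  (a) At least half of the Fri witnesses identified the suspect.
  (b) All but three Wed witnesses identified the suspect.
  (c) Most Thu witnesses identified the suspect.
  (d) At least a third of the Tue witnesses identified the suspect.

1

(a) Fri: |A| = 5, |A ∩ B| = 2; needs |A ∩ B| ≥ |A ∖ B| — false.
(b) Wed: |A| = 8, |A ∩ B| = 6; needs |A ∖ B| = 3 — false.
(c) Thu: |A| = 6, |A ∩ B| = 4; needs |A ∩ B| > |A ∖ B| — true.
(d) Tue: |A| = 8, |A ∩ B| = 2; needs |A ∩ B| / |A| ≥ 1/3 — false.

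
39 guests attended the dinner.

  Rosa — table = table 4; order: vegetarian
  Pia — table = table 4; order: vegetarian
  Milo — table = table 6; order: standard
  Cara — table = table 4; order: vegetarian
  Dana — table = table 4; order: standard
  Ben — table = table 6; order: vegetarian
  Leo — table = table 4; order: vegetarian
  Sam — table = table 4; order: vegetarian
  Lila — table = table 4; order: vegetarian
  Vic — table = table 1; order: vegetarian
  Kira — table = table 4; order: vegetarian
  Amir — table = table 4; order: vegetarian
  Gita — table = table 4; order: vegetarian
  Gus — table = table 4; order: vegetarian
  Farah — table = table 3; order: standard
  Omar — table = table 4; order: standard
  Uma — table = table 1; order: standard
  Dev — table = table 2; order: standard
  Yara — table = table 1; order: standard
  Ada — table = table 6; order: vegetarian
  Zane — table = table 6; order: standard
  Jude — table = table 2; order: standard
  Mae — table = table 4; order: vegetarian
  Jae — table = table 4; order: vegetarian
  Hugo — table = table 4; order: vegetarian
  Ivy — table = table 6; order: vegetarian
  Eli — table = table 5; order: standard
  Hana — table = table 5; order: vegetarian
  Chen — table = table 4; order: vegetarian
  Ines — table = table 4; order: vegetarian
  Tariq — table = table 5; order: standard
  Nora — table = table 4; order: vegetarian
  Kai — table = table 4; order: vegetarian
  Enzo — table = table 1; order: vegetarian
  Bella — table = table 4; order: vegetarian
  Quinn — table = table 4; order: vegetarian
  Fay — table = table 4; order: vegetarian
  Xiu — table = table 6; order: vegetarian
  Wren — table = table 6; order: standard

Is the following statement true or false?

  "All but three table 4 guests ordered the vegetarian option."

'All but three table 4 guests ordered the vegetarian option' holds iff |A ∖ B| = 3.
|A| = 22, |A ∩ B| = 20, |A ∖ B| = 2.
|A ∖ B| = 2, so the statement is false.

False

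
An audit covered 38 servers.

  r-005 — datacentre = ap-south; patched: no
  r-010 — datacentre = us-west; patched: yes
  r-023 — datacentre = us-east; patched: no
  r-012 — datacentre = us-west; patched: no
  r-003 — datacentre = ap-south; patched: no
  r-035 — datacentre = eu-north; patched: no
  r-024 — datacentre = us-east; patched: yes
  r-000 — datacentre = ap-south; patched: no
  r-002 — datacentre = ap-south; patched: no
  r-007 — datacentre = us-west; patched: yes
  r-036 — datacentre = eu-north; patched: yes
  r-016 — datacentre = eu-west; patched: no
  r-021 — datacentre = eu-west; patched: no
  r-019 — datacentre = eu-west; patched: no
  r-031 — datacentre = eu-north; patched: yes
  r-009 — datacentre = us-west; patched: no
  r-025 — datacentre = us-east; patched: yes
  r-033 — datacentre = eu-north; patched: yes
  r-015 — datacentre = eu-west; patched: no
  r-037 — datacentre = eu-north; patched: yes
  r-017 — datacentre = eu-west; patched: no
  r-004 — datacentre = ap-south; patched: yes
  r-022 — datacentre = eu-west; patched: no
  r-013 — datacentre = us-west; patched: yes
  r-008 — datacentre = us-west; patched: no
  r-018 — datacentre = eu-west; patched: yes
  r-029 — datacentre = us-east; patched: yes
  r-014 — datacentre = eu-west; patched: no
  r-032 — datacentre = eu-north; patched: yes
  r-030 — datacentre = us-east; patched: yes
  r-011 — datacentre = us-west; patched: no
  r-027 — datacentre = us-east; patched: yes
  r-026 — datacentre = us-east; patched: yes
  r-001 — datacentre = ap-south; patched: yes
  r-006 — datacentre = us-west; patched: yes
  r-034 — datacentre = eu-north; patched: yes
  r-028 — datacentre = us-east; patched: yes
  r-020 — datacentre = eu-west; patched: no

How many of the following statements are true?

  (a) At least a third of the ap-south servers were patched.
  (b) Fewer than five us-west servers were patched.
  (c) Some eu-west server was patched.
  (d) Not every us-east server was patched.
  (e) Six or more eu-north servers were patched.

(a) ap-south: |A| = 6, |A ∩ B| = 2; needs |A ∩ B| / |A| ≥ 1/3 — true.
(b) us-west: |A| = 8, |A ∩ B| = 4; needs |A ∩ B| < 5 — true.
(c) eu-west: |A| = 9, |A ∩ B| = 1; needs A ∩ B ≠ ∅ (|A ∩ B| ≥ 1) — true.
(d) us-east: |A| = 8, |A ∩ B| = 7; needs A ⊄ B (|A ∖ B| ≥ 1) — true.
(e) eu-north: |A| = 7, |A ∩ B| = 6; needs |A ∩ B| ≥ 6 — true.

5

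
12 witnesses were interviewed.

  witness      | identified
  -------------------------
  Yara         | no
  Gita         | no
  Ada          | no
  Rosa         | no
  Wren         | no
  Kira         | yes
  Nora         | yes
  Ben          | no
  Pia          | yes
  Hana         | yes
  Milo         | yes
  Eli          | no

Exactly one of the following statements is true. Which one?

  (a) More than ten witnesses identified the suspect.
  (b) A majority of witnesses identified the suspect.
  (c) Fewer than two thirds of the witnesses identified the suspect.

(c)

|A| = 12, |A ∩ B| = 5, |A ∖ B| = 7.
(a) requires |A ∩ B| > 10: false.
(b) requires |A ∩ B| > |A ∖ B|: false.
(c) requires |A ∩ B| / |A| < 2/3: true.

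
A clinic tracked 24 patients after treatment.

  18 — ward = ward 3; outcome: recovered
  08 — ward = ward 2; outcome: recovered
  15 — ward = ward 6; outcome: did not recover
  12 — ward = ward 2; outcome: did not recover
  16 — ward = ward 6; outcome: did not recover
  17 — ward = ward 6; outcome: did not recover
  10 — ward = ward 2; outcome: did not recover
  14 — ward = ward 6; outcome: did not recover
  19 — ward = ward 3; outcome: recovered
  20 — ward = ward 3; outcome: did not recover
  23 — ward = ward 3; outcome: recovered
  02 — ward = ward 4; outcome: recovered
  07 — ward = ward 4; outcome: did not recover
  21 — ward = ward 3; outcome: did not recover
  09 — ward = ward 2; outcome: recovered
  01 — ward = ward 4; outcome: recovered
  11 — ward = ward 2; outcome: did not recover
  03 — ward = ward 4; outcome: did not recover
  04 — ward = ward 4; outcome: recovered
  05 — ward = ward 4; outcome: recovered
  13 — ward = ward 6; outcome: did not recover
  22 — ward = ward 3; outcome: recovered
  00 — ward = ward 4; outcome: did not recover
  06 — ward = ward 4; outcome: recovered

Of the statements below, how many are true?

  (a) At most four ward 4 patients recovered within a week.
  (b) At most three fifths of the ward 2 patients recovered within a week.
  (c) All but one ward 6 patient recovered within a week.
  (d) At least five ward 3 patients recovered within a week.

1

(a) ward 4: |A| = 8, |A ∩ B| = 5; needs |A ∩ B| ≤ 4 — false.
(b) ward 2: |A| = 5, |A ∩ B| = 2; needs |A ∩ B| / |A| ≤ 3/5 — true.
(c) ward 6: |A| = 5, |A ∩ B| = 0; needs |A ∖ B| = 1 — false.
(d) ward 3: |A| = 6, |A ∩ B| = 4; needs |A ∩ B| ≥ 5 — false.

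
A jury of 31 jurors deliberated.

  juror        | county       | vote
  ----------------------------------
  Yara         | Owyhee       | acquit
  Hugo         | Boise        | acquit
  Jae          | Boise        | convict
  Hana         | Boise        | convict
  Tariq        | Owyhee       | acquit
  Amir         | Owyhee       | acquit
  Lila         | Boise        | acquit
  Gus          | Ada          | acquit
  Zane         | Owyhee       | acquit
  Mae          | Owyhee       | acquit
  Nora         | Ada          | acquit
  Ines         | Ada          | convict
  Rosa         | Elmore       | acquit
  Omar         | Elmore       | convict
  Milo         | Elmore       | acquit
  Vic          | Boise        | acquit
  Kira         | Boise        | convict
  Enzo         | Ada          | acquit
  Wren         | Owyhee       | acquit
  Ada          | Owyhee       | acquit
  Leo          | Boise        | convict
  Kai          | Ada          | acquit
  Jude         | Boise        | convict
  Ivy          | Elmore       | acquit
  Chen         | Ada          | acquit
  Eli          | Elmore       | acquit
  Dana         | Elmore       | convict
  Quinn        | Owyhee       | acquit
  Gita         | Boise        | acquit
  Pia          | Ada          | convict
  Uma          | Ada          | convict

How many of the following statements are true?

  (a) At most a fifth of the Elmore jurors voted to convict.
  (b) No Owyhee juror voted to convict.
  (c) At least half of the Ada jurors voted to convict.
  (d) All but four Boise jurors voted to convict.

2

(a) Elmore: |A| = 6, |A ∩ B| = 2; needs |A ∩ B| / |A| ≤ 1/5 — false.
(b) Owyhee: |A| = 8, |A ∩ B| = 0; needs A ∩ B = ∅ (|A ∩ B| = 0) — true.
(c) Ada: |A| = 8, |A ∩ B| = 3; needs |A ∩ B| ≥ |A ∖ B| — false.
(d) Boise: |A| = 9, |A ∩ B| = 5; needs |A ∖ B| = 4 — true.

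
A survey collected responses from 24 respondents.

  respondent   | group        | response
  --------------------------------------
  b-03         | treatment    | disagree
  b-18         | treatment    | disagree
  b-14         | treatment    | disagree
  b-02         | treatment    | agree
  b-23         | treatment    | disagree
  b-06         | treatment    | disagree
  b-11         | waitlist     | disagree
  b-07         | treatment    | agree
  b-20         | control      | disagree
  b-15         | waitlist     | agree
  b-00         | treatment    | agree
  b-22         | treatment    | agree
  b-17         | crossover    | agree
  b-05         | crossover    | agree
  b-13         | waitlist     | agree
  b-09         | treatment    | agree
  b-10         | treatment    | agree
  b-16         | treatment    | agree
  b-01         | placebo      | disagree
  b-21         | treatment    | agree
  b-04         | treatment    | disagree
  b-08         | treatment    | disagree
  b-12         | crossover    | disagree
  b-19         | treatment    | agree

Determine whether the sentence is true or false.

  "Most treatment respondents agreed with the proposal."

True

The determiner here denotes the relation: |A ∩ B| > |A ∖ B|.
|A| = 16, |A ∩ B| = 9, |A ∖ B| = 7.
9 > 7, so the statement is true.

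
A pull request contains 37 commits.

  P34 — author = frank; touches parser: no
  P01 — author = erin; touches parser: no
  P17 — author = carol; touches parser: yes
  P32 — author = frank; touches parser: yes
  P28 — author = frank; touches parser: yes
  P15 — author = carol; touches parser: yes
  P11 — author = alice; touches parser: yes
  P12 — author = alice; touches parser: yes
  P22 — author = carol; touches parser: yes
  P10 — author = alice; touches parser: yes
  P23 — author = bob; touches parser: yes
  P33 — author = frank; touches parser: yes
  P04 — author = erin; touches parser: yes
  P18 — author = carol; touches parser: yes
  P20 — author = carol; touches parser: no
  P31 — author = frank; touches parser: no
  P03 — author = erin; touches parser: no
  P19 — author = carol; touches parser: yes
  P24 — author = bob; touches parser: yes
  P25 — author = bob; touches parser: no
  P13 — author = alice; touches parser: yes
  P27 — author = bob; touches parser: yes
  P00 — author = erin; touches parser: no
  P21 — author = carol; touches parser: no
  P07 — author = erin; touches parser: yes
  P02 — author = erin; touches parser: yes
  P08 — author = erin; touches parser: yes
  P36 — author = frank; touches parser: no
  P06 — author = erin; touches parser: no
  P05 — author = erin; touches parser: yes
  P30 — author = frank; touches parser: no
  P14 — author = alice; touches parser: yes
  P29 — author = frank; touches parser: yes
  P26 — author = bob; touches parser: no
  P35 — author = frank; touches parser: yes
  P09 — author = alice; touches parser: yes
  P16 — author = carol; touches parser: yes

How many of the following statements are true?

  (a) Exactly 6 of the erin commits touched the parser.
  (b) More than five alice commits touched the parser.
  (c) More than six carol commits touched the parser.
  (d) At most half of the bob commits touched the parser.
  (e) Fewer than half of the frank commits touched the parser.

(a) erin: |A| = 9, |A ∩ B| = 5; needs |A ∩ B| = 6 — false.
(b) alice: |A| = 6, |A ∩ B| = 6; needs |A ∩ B| > 5 — true.
(c) carol: |A| = 8, |A ∩ B| = 6; needs |A ∩ B| > 6 — false.
(d) bob: |A| = 5, |A ∩ B| = 3; needs |A ∩ B| ≤ |A ∖ B| — false.
(e) frank: |A| = 9, |A ∩ B| = 5; needs |A ∩ B| < |A ∖ B| — false.

1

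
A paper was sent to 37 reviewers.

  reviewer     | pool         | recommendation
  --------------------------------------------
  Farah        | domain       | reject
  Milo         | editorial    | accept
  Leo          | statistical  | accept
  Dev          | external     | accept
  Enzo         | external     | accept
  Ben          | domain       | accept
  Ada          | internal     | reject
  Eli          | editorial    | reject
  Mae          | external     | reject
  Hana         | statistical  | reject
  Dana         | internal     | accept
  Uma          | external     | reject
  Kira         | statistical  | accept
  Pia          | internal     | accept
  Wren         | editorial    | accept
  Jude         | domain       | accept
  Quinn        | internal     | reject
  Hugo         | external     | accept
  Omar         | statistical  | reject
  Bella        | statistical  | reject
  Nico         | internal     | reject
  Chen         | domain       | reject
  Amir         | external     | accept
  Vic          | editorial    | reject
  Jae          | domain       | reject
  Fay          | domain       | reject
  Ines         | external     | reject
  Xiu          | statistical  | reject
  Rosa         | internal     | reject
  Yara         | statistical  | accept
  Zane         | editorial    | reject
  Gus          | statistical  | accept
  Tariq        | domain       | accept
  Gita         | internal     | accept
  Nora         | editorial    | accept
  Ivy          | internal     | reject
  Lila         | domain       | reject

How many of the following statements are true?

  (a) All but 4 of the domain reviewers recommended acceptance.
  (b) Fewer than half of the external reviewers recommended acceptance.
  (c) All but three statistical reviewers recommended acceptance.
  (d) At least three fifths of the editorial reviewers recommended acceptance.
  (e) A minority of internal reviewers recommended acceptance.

1

(a) domain: |A| = 8, |A ∩ B| = 3; needs |A ∖ B| = 4 — false.
(b) external: |A| = 7, |A ∩ B| = 4; needs |A ∩ B| < |A ∖ B| — false.
(c) statistical: |A| = 8, |A ∩ B| = 4; needs |A ∖ B| = 3 — false.
(d) editorial: |A| = 6, |A ∩ B| = 3; needs |A ∩ B| / |A| ≥ 3/5 — false.
(e) internal: |A| = 8, |A ∩ B| = 3; needs |A ∩ B| < |A ∖ B| — true.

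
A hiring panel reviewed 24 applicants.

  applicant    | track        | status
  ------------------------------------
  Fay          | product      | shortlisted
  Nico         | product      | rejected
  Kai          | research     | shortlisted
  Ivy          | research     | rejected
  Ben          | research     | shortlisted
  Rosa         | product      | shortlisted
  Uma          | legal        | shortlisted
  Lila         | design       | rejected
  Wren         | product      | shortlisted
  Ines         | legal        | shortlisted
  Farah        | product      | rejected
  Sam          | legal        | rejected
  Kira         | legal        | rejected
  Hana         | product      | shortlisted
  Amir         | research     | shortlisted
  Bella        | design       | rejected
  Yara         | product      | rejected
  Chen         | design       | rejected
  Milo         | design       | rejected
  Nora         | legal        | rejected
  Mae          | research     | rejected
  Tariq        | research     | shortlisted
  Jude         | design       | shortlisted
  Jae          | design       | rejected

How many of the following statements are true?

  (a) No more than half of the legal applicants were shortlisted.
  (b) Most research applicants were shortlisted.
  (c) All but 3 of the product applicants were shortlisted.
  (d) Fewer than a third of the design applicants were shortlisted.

(a) legal: |A| = 5, |A ∩ B| = 2; needs |A ∩ B| ≤ |A ∖ B| — true.
(b) research: |A| = 6, |A ∩ B| = 4; needs |A ∩ B| > |A ∖ B| — true.
(c) product: |A| = 7, |A ∩ B| = 4; needs |A ∖ B| = 3 — true.
(d) design: |A| = 6, |A ∩ B| = 1; needs |A ∩ B| / |A| < 1/3 — true.

4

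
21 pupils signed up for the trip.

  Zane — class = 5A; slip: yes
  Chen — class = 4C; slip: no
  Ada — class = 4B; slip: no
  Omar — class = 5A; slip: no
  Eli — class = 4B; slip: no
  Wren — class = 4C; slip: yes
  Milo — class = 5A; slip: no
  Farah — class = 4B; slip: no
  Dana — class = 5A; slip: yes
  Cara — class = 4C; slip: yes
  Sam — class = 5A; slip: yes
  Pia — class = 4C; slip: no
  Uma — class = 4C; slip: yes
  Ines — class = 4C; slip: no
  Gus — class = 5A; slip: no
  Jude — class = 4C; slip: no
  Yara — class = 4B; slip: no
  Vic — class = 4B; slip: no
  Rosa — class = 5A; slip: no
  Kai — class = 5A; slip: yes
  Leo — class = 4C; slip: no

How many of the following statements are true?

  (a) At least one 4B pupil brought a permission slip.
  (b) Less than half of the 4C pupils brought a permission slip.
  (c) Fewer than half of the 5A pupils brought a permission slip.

(a) 4B: |A| = 5, |A ∩ B| = 0; needs A ∩ B ≠ ∅ (|A ∩ B| ≥ 1) — false.
(b) 4C: |A| = 8, |A ∩ B| = 3; needs |A ∩ B| < |A ∖ B| — true.
(c) 5A: |A| = 8, |A ∩ B| = 4; needs |A ∩ B| < |A ∖ B| — false.

1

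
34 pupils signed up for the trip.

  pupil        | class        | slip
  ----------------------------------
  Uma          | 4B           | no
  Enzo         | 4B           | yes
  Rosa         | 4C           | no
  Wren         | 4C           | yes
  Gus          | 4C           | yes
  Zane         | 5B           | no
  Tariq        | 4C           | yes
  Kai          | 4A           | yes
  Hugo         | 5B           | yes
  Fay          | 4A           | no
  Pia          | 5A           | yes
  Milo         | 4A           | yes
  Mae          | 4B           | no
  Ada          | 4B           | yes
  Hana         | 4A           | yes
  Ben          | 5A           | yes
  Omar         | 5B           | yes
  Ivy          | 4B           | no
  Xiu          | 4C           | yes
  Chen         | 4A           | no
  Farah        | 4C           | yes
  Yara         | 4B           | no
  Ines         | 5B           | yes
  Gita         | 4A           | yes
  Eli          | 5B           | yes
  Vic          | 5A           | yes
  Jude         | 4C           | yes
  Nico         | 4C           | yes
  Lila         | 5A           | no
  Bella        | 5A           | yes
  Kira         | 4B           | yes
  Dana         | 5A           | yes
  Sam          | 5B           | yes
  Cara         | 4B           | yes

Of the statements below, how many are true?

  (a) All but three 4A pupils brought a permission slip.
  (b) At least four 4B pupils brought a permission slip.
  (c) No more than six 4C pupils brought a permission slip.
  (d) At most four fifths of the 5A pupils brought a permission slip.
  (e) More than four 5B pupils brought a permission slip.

(a) 4A: |A| = 6, |A ∩ B| = 4; needs |A ∖ B| = 3 — false.
(b) 4B: |A| = 8, |A ∩ B| = 4; needs |A ∩ B| ≥ 4 — true.
(c) 4C: |A| = 8, |A ∩ B| = 7; needs |A ∩ B| ≤ 6 — false.
(d) 5A: |A| = 6, |A ∩ B| = 5; needs |A ∩ B| / |A| ≤ 4/5 — false.
(e) 5B: |A| = 6, |A ∩ B| = 5; needs |A ∩ B| > 4 — true.

2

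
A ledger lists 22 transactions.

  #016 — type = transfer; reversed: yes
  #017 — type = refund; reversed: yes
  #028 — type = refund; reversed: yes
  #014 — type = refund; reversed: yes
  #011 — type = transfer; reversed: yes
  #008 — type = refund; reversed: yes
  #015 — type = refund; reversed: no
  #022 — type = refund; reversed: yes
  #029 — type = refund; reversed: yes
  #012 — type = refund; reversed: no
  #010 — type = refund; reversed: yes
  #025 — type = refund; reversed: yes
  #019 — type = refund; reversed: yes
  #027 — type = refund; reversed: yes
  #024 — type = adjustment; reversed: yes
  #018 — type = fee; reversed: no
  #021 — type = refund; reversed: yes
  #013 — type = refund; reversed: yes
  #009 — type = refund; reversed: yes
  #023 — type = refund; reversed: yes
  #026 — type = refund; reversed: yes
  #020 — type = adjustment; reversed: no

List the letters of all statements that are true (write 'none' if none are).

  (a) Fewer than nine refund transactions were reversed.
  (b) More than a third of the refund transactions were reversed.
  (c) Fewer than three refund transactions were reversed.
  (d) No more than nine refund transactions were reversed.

|A| = 17, |A ∩ B| = 15, |A ∖ B| = 2.
(a) |A ∩ B| < 9: fails.
(b) |A ∩ B| / |A| > 1/3: holds.
(c) |A ∩ B| < 3: fails.
(d) |A ∩ B| ≤ 9: fails.

(b)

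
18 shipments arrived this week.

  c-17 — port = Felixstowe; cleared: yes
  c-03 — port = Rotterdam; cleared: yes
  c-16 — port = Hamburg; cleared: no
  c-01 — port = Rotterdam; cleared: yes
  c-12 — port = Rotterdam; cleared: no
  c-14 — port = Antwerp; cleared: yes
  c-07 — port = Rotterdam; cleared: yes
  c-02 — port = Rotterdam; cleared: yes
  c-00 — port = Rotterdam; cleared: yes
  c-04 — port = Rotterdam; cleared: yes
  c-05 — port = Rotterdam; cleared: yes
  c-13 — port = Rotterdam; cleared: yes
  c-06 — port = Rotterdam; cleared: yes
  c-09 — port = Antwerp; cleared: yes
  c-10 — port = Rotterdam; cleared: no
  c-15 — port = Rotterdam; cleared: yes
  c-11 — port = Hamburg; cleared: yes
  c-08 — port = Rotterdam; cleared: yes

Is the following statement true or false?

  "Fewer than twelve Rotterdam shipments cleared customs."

True

Truth condition: |A ∩ B| < 12.
A (the restrictor) = {c-03, c-01, c-12, c-07, c-02, c-00, c-04, c-05, c-13, c-06, c-10, c-15, c-08}, |A| = 13.
A ∩ B = {c-03, c-01, c-07, c-02, c-00, c-04, c-05, c-13, c-06, c-15, c-08}, so |A ∩ B| = 11.
|A ∩ B| = 11, so the statement is true.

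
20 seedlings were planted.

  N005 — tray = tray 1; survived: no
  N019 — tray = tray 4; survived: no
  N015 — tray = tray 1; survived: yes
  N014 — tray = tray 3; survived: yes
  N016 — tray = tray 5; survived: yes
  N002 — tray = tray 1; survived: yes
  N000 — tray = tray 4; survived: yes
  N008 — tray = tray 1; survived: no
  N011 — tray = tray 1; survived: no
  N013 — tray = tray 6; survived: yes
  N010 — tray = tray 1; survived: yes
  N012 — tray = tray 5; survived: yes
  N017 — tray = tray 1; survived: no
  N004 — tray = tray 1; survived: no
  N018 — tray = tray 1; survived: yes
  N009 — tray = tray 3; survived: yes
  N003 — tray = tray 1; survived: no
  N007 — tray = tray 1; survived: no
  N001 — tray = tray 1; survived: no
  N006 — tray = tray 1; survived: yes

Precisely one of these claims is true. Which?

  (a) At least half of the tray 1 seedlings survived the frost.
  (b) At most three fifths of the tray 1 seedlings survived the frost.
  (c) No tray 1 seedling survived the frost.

|A| = 13, |A ∩ B| = 5, |A ∖ B| = 8.
(a) requires |A ∩ B| ≥ |A ∖ B|: false.
(b) requires |A ∩ B| / |A| ≤ 3/5: true.
(c) requires A ∩ B = ∅ (|A ∩ B| = 0): false.

(b)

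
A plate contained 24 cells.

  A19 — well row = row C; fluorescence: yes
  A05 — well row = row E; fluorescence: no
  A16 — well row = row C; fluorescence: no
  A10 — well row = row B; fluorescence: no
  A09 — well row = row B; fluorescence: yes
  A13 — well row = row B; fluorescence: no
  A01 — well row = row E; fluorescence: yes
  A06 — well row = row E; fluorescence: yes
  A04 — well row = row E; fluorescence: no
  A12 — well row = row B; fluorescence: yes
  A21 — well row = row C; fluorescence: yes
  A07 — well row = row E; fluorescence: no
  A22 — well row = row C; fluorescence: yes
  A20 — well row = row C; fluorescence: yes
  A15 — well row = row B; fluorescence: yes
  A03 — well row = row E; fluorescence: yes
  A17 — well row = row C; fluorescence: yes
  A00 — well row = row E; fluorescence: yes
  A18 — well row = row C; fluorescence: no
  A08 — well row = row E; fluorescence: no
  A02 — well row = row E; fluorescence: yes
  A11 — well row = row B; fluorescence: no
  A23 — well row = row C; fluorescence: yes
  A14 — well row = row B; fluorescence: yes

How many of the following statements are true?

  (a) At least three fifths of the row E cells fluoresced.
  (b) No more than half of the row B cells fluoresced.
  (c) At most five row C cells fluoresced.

0

(a) row E: |A| = 9, |A ∩ B| = 5; needs |A ∩ B| / |A| ≥ 3/5 — false.
(b) row B: |A| = 7, |A ∩ B| = 4; needs |A ∩ B| ≤ |A ∖ B| — false.
(c) row C: |A| = 8, |A ∩ B| = 6; needs |A ∩ B| ≤ 5 — false.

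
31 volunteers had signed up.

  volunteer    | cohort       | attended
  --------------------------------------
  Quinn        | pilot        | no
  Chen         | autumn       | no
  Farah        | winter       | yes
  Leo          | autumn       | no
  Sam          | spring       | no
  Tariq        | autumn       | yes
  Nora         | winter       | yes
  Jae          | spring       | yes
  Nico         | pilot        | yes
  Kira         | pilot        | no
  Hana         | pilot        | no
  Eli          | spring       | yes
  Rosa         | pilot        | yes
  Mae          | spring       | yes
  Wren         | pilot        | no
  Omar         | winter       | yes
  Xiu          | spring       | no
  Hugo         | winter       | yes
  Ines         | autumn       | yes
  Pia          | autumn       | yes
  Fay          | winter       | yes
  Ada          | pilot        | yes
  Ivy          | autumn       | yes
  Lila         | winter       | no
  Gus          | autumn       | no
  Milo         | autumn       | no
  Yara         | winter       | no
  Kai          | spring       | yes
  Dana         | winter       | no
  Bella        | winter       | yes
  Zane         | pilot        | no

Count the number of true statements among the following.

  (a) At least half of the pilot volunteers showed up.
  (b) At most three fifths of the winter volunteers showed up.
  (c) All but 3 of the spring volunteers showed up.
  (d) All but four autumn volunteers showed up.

1

(a) pilot: |A| = 8, |A ∩ B| = 3; needs |A ∩ B| ≥ |A ∖ B| — false.
(b) winter: |A| = 9, |A ∩ B| = 6; needs |A ∩ B| / |A| ≤ 3/5 — false.
(c) spring: |A| = 6, |A ∩ B| = 4; needs |A ∖ B| = 3 — false.
(d) autumn: |A| = 8, |A ∩ B| = 4; needs |A ∖ B| = 4 — true.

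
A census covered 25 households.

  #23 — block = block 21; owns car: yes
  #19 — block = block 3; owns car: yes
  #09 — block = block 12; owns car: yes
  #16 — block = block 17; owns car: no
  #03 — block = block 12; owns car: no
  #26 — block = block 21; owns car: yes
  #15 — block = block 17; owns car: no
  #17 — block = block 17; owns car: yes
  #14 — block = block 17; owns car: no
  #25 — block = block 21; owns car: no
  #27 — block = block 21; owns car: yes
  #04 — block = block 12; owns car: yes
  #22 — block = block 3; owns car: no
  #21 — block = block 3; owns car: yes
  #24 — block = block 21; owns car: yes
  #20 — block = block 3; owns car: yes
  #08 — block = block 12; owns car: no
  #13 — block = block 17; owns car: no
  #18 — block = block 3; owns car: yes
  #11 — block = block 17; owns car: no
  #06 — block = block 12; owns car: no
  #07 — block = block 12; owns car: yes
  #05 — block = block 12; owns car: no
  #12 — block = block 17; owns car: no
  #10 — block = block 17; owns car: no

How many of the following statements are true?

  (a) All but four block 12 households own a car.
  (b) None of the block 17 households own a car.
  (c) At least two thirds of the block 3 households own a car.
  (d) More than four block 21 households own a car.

(a) block 12: |A| = 7, |A ∩ B| = 3; needs |A ∖ B| = 4 — true.
(b) block 17: |A| = 8, |A ∩ B| = 1; needs A ∩ B = ∅ (|A ∩ B| = 0) — false.
(c) block 3: |A| = 5, |A ∩ B| = 4; needs |A ∩ B| / |A| ≥ 2/3 — true.
(d) block 21: |A| = 5, |A ∩ B| = 4; needs |A ∩ B| > 4 — false.

2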